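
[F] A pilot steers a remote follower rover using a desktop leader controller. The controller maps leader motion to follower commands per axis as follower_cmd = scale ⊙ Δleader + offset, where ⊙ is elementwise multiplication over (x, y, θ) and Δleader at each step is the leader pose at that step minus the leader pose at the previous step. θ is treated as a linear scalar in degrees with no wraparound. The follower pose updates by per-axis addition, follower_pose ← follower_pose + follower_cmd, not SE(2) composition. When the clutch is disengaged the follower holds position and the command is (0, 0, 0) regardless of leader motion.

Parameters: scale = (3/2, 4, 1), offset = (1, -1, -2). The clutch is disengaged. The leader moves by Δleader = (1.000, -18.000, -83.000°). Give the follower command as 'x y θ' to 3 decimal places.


0.000 0.000 0.000

clutch disengaged → follower holds; cmd = (0, 0, 0)


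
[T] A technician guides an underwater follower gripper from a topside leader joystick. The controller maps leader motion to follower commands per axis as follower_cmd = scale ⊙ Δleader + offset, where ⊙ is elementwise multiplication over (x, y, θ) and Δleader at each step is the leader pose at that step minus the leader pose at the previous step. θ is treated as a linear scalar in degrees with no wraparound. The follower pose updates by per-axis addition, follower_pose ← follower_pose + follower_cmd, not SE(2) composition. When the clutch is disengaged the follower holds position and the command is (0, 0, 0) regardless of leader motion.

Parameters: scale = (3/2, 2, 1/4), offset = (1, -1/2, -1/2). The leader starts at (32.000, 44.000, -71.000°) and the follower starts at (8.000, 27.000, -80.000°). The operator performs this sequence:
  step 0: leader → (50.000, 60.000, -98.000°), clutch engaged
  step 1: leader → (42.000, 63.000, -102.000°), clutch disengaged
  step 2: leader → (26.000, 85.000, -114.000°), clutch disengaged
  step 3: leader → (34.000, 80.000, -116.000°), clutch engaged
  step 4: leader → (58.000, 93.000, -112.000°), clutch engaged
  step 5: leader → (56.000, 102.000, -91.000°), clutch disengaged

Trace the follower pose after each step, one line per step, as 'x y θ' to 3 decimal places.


36.000 58.500 -87.250
36.000 58.500 -87.250
36.000 58.500 -87.250
49.000 48.000 -88.250
86.000 73.500 -87.750
86.000 73.500 -87.750

step 0: Δleader=(18.000, 16.000, -27.000°), engaged; cmd=(28.000, 31.500, -7.250°) → follower=(36.000, 58.500, -87.250°)
step 1: Δleader=(-8.000, 3.000, -4.000°), disengaged; cmd=(0,0,0) → follower holds at (36.000, 58.500, -87.250°)
step 2: Δleader=(-16.000, 22.000, -12.000°), disengaged; cmd=(0,0,0) → follower holds at (36.000, 58.500, -87.250°)
step 3: Δleader=(8.000, -5.000, -2.000°), engaged; cmd=(13.000, -10.500, -1.000°) → follower=(49.000, 48.000, -88.250°)
step 4: Δleader=(24.000, 13.000, 4.000°), engaged; cmd=(37.000, 25.500, 0.500°) → follower=(86.000, 73.500, -87.750°)
step 5: Δleader=(-2.000, 9.000, 21.000°), disengaged; cmd=(0,0,0) → follower holds at (86.000, 73.500, -87.750°)


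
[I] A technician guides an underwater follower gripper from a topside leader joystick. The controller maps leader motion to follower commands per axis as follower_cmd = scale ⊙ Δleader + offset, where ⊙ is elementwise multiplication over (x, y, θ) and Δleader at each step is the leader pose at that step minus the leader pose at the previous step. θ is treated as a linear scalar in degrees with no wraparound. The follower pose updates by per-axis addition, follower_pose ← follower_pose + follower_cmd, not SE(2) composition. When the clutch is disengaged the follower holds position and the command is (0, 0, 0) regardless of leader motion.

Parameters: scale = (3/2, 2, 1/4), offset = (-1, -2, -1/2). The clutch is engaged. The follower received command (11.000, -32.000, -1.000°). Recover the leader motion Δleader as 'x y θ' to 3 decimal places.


8.000 -15.000 -2.000

axis x: (11.000 − -1) / (3/2) = 8.000
axis y: (-32.000 − -2) / (2) = -15.000
axis θ: (-1.000 − -1/2) / (1/4) = -2.000


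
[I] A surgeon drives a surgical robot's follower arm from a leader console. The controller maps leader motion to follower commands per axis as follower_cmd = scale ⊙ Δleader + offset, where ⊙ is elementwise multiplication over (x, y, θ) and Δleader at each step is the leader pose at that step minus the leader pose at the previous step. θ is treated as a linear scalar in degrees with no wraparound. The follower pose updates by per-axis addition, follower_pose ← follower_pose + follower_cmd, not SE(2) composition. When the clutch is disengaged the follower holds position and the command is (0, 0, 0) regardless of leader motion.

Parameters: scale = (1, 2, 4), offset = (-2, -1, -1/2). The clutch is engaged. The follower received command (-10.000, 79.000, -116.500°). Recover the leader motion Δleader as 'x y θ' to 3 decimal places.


axis x: (-10.000 − -2) / (1) = -8.000
axis y: (79.000 − -1) / (2) = 40.000
axis θ: (-116.500 − -1/2) / (4) = -29.000

-8.000 40.000 -29.000


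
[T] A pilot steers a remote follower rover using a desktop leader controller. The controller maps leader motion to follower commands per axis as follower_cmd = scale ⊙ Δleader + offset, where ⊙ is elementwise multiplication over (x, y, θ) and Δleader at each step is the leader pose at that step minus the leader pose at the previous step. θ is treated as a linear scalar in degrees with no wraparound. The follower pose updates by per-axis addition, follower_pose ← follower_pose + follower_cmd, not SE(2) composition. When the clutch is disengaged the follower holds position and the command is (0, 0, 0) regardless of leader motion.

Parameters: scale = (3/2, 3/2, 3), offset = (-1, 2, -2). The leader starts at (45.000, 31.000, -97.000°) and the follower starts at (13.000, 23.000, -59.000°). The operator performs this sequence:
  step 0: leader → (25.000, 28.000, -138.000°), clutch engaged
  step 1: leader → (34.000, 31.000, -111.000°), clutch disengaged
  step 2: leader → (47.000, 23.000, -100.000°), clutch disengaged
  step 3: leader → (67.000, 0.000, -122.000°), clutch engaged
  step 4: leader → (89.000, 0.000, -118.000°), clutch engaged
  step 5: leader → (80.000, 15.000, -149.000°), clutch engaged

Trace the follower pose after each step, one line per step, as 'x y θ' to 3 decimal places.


-18.000 20.500 -184.000
-18.000 20.500 -184.000
-18.000 20.500 -184.000
11.000 -12.000 -252.000
43.000 -10.000 -242.000
28.500 14.500 -337.000

step 0: Δleader=(-20.000, -3.000, -41.000°), engaged; cmd=(-31.000, -2.500, -125.000°) → follower=(-18.000, 20.500, -184.000°)
step 1: Δleader=(9.000, 3.000, 27.000°), disengaged; cmd=(0,0,0) → follower holds at (-18.000, 20.500, -184.000°)
step 2: Δleader=(13.000, -8.000, 11.000°), disengaged; cmd=(0,0,0) → follower holds at (-18.000, 20.500, -184.000°)
step 3: Δleader=(20.000, -23.000, -22.000°), engaged; cmd=(29.000, -32.500, -68.000°) → follower=(11.000, -12.000, -252.000°)
step 4: Δleader=(22.000, 0.000, 4.000°), engaged; cmd=(32.000, 2.000, 10.000°) → follower=(43.000, -10.000, -242.000°)
step 5: Δleader=(-9.000, 15.000, -31.000°), engaged; cmd=(-14.500, 24.500, -95.000°) → follower=(28.500, 14.500, -337.000°)


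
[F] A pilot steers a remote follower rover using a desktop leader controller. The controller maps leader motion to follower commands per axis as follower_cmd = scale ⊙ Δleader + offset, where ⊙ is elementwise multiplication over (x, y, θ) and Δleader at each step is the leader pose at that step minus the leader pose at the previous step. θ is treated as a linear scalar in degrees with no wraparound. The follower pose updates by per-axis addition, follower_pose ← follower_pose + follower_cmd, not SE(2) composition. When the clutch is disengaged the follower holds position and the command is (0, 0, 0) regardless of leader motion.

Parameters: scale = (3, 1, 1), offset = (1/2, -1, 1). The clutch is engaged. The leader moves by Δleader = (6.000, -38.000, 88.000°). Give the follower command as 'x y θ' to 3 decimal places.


18.500 -39.000 89.000

axis x: 3·6.000 + 1/2 = 18.500
axis y: 1·-38.000 + -1 = -39.000
axis θ: 1·88.000 + 1 = 89.000


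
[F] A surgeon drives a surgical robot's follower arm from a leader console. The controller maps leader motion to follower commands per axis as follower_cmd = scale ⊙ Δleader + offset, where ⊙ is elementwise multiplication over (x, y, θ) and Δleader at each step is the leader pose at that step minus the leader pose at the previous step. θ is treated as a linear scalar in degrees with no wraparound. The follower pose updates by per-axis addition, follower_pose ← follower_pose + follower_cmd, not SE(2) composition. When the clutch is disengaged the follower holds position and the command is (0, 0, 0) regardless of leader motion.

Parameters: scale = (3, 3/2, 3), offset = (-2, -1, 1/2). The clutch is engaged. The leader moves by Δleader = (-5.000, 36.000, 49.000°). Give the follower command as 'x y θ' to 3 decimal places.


-17.000 53.000 147.500

axis x: 3·-5.000 + -2 = -17.000
axis y: 3/2·36.000 + -1 = 53.000
axis θ: 3·49.000 + 1/2 = 147.500


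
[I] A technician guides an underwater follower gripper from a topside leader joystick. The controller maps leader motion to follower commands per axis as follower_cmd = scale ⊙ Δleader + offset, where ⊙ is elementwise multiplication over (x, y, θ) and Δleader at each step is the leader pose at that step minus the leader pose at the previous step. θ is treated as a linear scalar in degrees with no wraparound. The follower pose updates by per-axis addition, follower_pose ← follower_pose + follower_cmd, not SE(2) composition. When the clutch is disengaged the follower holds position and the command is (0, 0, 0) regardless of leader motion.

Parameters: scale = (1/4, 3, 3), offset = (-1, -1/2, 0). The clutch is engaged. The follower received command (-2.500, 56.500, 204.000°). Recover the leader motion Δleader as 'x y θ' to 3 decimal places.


-6.000 19.000 68.000

axis x: (-2.500 − -1) / (1/4) = -6.000
axis y: (56.500 − -1/2) / (3) = 19.000
axis θ: (204.000 − 0) / (3) = 68.000


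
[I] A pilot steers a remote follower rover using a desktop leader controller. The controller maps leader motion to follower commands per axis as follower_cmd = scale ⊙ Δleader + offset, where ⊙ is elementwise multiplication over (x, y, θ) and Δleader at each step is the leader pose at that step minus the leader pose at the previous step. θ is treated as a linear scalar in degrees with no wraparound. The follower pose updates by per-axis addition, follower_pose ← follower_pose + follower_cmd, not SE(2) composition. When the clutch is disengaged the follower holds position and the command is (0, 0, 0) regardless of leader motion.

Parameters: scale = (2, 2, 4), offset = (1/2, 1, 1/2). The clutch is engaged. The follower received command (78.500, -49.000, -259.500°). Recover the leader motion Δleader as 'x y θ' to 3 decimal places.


39.000 -25.000 -65.000

axis x: (78.500 − 1/2) / (2) = 39.000
axis y: (-49.000 − 1) / (2) = -25.000
axis θ: (-259.500 − 1/2) / (4) = -65.000


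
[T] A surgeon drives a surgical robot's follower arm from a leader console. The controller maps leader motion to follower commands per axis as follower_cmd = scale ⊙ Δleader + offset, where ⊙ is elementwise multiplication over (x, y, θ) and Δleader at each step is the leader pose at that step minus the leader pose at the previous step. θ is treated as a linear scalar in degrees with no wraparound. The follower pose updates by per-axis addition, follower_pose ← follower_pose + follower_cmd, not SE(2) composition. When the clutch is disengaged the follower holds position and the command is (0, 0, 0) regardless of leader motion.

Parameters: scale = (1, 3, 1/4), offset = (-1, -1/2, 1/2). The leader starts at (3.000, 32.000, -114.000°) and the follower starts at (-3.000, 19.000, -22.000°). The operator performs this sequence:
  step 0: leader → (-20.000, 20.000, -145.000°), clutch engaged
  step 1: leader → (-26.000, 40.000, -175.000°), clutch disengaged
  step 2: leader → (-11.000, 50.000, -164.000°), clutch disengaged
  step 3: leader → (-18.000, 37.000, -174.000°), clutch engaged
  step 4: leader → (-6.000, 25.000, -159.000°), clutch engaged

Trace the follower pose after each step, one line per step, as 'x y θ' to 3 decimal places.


step 0: Δleader=(-23.000, -12.000, -31.000°), engaged; cmd=(-24.000, -36.500, -7.250°) → follower=(-27.000, -17.500, -29.250°)
step 1: Δleader=(-6.000, 20.000, -30.000°), disengaged; cmd=(0,0,0) → follower holds at (-27.000, -17.500, -29.250°)
step 2: Δleader=(15.000, 10.000, 11.000°), disengaged; cmd=(0,0,0) → follower holds at (-27.000, -17.500, -29.250°)
step 3: Δleader=(-7.000, -13.000, -10.000°), engaged; cmd=(-8.000, -39.500, -2.000°) → follower=(-35.000, -57.000, -31.250°)
step 4: Δleader=(12.000, -12.000, 15.000°), engaged; cmd=(11.000, -36.500, 4.250°) → follower=(-24.000, -93.500, -27.000°)

-27.000 -17.500 -29.250
-27.000 -17.500 -29.250
-27.000 -17.500 -29.250
-35.000 -57.000 -31.250
-24.000 -93.500 -27.000


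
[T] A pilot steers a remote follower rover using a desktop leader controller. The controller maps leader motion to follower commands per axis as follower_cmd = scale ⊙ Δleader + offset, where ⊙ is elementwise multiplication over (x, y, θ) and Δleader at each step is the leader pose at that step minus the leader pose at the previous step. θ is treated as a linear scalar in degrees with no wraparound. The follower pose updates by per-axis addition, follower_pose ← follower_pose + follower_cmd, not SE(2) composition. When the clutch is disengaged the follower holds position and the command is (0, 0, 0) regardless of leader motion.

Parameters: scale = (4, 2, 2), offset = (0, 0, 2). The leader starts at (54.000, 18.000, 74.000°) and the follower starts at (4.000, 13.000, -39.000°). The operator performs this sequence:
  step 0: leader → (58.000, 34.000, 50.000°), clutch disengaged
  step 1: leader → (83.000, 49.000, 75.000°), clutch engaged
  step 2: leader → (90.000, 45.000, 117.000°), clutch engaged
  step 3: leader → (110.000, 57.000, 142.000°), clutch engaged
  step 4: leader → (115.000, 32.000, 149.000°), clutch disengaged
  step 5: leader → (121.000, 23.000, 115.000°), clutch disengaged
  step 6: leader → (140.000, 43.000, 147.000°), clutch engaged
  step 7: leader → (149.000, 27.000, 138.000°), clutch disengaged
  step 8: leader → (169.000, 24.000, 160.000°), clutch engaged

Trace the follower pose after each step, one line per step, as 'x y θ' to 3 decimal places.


step 0: Δleader=(4.000, 16.000, -24.000°), disengaged; cmd=(0,0,0) → follower holds at (4.000, 13.000, -39.000°)
step 1: Δleader=(25.000, 15.000, 25.000°), engaged; cmd=(100.000, 30.000, 52.000°) → follower=(104.000, 43.000, 13.000°)
step 2: Δleader=(7.000, -4.000, 42.000°), engaged; cmd=(28.000, -8.000, 86.000°) → follower=(132.000, 35.000, 99.000°)
step 3: Δleader=(20.000, 12.000, 25.000°), engaged; cmd=(80.000, 24.000, 52.000°) → follower=(212.000, 59.000, 151.000°)
step 4: Δleader=(5.000, -25.000, 7.000°), disengaged; cmd=(0,0,0) → follower holds at (212.000, 59.000, 151.000°)
step 5: Δleader=(6.000, -9.000, -34.000°), disengaged; cmd=(0,0,0) → follower holds at (212.000, 59.000, 151.000°)
step 6: Δleader=(19.000, 20.000, 32.000°), engaged; cmd=(76.000, 40.000, 66.000°) → follower=(288.000, 99.000, 217.000°)
step 7: Δleader=(9.000, -16.000, -9.000°), disengaged; cmd=(0,0,0) → follower holds at (288.000, 99.000, 217.000°)
step 8: Δleader=(20.000, -3.000, 22.000°), engaged; cmd=(80.000, -6.000, 46.000°) → follower=(368.000, 93.000, 263.000°)

4.000 13.000 -39.000
104.000 43.000 13.000
132.000 35.000 99.000
212.000 59.000 151.000
212.000 59.000 151.000
212.000 59.000 151.000
288.000 99.000 217.000
288.000 99.000 217.000
368.000 93.000 263.000


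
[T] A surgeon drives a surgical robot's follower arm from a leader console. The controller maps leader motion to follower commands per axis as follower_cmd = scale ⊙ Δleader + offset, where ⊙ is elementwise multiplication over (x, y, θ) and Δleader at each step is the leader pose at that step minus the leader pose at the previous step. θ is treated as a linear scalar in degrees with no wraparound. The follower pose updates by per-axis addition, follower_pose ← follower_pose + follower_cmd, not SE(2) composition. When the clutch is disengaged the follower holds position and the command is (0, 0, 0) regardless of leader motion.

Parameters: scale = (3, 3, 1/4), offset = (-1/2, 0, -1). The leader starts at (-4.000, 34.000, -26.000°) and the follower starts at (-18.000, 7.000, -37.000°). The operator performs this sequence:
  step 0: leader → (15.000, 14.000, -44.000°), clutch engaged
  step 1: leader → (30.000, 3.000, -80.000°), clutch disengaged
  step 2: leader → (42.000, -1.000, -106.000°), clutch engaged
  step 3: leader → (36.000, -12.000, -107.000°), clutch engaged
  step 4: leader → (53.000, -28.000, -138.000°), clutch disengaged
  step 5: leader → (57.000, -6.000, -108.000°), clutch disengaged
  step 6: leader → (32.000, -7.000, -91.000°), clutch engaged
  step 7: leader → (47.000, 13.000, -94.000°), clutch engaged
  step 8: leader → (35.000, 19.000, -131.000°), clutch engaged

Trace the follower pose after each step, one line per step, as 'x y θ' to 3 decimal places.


38.500 -53.000 -42.500
38.500 -53.000 -42.500
74.000 -65.000 -50.000
55.500 -98.000 -51.250
55.500 -98.000 -51.250
55.500 -98.000 -51.250
-20.000 -101.000 -48.000
24.500 -41.000 -49.750
-12.000 -23.000 -60.000

step 0: Δleader=(19.000, -20.000, -18.000°), engaged; cmd=(56.500, -60.000, -5.500°) → follower=(38.500, -53.000, -42.500°)
step 1: Δleader=(15.000, -11.000, -36.000°), disengaged; cmd=(0,0,0) → follower holds at (38.500, -53.000, -42.500°)
step 2: Δleader=(12.000, -4.000, -26.000°), engaged; cmd=(35.500, -12.000, -7.500°) → follower=(74.000, -65.000, -50.000°)
step 3: Δleader=(-6.000, -11.000, -1.000°), engaged; cmd=(-18.500, -33.000, -1.250°) → follower=(55.500, -98.000, -51.250°)
step 4: Δleader=(17.000, -16.000, -31.000°), disengaged; cmd=(0,0,0) → follower holds at (55.500, -98.000, -51.250°)
step 5: Δleader=(4.000, 22.000, 30.000°), disengaged; cmd=(0,0,0) → follower holds at (55.500, -98.000, -51.250°)
step 6: Δleader=(-25.000, -1.000, 17.000°), engaged; cmd=(-75.500, -3.000, 3.250°) → follower=(-20.000, -101.000, -48.000°)
step 7: Δleader=(15.000, 20.000, -3.000°), engaged; cmd=(44.500, 60.000, -1.750°) → follower=(24.500, -41.000, -49.750°)
step 8: Δleader=(-12.000, 6.000, -37.000°), engaged; cmd=(-36.500, 18.000, -10.250°) → follower=(-12.000, -23.000, -60.000°)


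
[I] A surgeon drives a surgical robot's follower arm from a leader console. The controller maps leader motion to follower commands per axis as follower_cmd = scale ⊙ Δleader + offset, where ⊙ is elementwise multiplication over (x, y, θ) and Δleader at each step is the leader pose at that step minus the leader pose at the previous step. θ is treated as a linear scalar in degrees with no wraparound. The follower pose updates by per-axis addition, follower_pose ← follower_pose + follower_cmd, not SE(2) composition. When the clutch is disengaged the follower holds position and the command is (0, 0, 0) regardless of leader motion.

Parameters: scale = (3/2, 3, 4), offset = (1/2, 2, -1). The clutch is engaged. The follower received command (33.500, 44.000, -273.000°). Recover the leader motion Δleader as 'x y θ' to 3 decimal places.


axis x: (33.500 − 1/2) / (3/2) = 22.000
axis y: (44.000 − 2) / (3) = 14.000
axis θ: (-273.000 − -1) / (4) = -68.000

22.000 14.000 -68.000


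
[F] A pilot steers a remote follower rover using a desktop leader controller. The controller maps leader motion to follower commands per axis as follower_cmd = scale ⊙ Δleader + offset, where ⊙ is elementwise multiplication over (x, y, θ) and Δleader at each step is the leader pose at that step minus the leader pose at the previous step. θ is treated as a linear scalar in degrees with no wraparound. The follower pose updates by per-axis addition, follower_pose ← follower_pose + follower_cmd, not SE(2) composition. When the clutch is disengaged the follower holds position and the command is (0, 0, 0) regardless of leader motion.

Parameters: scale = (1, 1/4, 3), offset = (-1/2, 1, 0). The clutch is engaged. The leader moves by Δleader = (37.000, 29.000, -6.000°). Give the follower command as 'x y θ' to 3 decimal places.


36.500 8.250 -18.000

axis x: 1·37.000 + -1/2 = 36.500
axis y: 1/4·29.000 + 1 = 8.250
axis θ: 3·-6.000 + 0 = -18.000


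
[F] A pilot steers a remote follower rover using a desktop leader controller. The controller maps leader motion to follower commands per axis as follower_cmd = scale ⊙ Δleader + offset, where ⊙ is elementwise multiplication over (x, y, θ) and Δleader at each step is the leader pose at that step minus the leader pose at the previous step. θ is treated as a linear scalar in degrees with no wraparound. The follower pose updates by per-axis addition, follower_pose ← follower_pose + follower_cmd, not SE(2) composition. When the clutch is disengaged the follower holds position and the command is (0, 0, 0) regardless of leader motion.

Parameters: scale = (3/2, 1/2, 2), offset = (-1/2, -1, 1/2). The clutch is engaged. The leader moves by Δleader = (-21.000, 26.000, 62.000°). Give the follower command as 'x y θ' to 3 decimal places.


-32.000 12.000 124.500

axis x: 3/2·-21.000 + -1/2 = -32.000
axis y: 1/2·26.000 + -1 = 12.000
axis θ: 2·62.000 + 1/2 = 124.500


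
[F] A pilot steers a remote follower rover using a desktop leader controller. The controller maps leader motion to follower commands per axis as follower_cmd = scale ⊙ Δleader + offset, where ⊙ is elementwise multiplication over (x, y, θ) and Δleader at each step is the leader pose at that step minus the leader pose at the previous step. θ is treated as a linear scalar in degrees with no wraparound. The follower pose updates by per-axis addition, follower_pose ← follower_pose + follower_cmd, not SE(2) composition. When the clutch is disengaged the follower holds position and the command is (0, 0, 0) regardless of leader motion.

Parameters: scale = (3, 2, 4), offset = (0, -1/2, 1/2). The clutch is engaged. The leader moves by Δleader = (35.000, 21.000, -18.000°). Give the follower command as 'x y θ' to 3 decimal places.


105.000 41.500 -71.500

axis x: 3·35.000 + 0 = 105.000
axis y: 2·21.000 + -1/2 = 41.500
axis θ: 4·-18.000 + 1/2 = -71.500


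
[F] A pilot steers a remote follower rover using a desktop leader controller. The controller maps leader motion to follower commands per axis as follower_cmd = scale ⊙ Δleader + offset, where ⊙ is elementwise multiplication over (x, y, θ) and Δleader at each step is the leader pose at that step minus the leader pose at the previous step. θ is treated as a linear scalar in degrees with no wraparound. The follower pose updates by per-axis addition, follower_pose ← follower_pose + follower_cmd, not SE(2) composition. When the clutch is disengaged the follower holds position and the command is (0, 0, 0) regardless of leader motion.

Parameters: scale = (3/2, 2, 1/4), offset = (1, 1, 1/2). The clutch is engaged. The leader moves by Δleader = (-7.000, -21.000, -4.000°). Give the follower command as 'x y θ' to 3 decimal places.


axis x: 3/2·-7.000 + 1 = -9.500
axis y: 2·-21.000 + 1 = -41.000
axis θ: 1/4·-4.000 + 1/2 = -0.500

-9.500 -41.000 -0.500


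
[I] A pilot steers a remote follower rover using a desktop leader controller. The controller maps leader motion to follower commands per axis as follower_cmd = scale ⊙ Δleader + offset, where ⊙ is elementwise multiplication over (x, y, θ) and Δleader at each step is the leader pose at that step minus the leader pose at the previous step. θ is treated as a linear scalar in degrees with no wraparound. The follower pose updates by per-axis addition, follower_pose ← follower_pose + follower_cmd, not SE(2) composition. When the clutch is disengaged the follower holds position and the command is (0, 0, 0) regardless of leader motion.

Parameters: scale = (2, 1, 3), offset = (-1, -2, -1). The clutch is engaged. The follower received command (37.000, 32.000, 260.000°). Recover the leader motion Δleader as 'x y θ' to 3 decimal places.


axis x: (37.000 − -1) / (2) = 19.000
axis y: (32.000 − -2) / (1) = 34.000
axis θ: (260.000 − -1) / (3) = 87.000

19.000 34.000 87.000


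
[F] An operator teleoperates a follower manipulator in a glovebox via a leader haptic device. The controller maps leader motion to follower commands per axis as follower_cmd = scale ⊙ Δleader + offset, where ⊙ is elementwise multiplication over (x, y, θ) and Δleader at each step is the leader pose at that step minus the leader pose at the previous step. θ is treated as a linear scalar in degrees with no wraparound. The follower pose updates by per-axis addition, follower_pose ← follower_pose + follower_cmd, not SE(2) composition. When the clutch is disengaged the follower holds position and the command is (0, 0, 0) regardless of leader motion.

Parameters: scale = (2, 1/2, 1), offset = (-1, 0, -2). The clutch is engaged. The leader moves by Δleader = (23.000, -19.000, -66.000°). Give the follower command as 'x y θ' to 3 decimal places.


45.000 -9.500 -68.000

axis x: 2·23.000 + -1 = 45.000
axis y: 1/2·-19.000 + 0 = -9.500
axis θ: 1·-66.000 + -2 = -68.000


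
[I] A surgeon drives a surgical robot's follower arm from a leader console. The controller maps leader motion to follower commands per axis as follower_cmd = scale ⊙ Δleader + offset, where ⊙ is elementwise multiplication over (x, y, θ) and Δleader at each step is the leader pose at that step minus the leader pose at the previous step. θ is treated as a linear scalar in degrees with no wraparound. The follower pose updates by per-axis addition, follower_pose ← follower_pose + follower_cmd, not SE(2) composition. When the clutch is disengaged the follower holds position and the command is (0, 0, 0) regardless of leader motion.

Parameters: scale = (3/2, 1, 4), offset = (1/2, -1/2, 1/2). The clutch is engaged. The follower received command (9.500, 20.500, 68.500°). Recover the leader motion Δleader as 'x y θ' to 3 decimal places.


6.000 21.000 17.000

axis x: (9.500 − 1/2) / (3/2) = 6.000
axis y: (20.500 − -1/2) / (1) = 21.000
axis θ: (68.500 − 1/2) / (4) = 17.000


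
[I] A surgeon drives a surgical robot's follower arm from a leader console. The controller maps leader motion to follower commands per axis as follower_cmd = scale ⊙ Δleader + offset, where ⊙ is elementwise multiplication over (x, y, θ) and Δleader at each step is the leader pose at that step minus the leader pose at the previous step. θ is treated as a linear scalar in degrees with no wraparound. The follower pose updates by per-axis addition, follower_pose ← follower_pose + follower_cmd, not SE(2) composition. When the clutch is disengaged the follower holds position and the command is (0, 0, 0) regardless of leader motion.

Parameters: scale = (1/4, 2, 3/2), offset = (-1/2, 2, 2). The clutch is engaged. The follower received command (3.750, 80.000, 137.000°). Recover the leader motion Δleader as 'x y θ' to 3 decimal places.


axis x: (3.750 − -1/2) / (1/4) = 17.000
axis y: (80.000 − 2) / (2) = 39.000
axis θ: (137.000 − 2) / (3/2) = 90.000

17.000 39.000 90.000


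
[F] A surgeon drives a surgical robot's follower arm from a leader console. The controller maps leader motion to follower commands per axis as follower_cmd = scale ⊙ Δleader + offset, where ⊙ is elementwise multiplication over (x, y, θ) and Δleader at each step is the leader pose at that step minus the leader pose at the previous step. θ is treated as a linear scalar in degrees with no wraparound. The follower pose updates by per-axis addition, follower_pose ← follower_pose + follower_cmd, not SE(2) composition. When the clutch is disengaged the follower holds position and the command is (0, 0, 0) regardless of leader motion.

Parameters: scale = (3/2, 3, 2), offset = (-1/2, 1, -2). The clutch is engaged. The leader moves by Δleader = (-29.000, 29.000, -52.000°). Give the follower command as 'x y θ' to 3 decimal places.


axis x: 3/2·-29.000 + -1/2 = -44.000
axis y: 3·29.000 + 1 = 88.000
axis θ: 2·-52.000 + -2 = -106.000

-44.000 88.000 -106.000


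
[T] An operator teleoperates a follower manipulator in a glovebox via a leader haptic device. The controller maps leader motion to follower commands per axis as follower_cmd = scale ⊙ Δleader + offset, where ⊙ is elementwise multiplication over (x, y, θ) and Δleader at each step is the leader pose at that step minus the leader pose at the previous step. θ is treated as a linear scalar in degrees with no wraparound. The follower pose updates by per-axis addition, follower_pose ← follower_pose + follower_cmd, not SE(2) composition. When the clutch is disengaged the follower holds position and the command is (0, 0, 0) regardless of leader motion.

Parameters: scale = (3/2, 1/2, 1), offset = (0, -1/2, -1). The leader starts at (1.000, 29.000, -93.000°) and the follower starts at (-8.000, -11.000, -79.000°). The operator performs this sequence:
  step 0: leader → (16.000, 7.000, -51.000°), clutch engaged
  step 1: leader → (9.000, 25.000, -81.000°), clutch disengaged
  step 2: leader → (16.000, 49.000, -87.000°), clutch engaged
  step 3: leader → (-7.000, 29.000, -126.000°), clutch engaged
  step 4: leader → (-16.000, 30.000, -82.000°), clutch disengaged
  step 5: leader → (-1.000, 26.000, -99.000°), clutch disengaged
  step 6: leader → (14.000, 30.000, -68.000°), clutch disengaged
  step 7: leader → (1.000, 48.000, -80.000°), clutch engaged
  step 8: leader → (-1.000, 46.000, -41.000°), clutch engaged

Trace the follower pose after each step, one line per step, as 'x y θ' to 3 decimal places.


step 0: Δleader=(15.000, -22.000, 42.000°), engaged; cmd=(22.500, -11.500, 41.000°) → follower=(14.500, -22.500, -38.000°)
step 1: Δleader=(-7.000, 18.000, -30.000°), disengaged; cmd=(0,0,0) → follower holds at (14.500, -22.500, -38.000°)
step 2: Δleader=(7.000, 24.000, -6.000°), engaged; cmd=(10.500, 11.500, -7.000°) → follower=(25.000, -11.000, -45.000°)
step 3: Δleader=(-23.000, -20.000, -39.000°), engaged; cmd=(-34.500, -10.500, -40.000°) → follower=(-9.500, -21.500, -85.000°)
step 4: Δleader=(-9.000, 1.000, 44.000°), disengaged; cmd=(0,0,0) → follower holds at (-9.500, -21.500, -85.000°)
step 5: Δleader=(15.000, -4.000, -17.000°), disengaged; cmd=(0,0,0) → follower holds at (-9.500, -21.500, -85.000°)
step 6: Δleader=(15.000, 4.000, 31.000°), disengaged; cmd=(0,0,0) → follower holds at (-9.500, -21.500, -85.000°)
step 7: Δleader=(-13.000, 18.000, -12.000°), engaged; cmd=(-19.500, 8.500, -13.000°) → follower=(-29.000, -13.000, -98.000°)
step 8: Δleader=(-2.000, -2.000, 39.000°), engaged; cmd=(-3.000, -1.500, 38.000°) → follower=(-32.000, -14.500, -60.000°)

14.500 -22.500 -38.000
14.500 -22.500 -38.000
25.000 -11.000 -45.000
-9.500 -21.500 -85.000
-9.500 -21.500 -85.000
-9.500 -21.500 -85.000
-9.500 -21.500 -85.000
-29.000 -13.000 -98.000
-32.000 -14.500 -60.000


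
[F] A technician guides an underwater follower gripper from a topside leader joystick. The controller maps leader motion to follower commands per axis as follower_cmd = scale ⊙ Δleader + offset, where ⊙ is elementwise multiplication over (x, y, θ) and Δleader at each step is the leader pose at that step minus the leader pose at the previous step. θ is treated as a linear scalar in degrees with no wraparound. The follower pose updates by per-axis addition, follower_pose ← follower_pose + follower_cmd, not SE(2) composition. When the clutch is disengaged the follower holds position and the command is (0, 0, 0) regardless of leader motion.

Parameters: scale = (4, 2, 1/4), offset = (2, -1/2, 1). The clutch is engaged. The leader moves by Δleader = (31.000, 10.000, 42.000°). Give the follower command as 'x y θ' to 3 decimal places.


axis x: 4·31.000 + 2 = 126.000
axis y: 2·10.000 + -1/2 = 19.500
axis θ: 1/4·42.000 + 1 = 11.500

126.000 19.500 11.500


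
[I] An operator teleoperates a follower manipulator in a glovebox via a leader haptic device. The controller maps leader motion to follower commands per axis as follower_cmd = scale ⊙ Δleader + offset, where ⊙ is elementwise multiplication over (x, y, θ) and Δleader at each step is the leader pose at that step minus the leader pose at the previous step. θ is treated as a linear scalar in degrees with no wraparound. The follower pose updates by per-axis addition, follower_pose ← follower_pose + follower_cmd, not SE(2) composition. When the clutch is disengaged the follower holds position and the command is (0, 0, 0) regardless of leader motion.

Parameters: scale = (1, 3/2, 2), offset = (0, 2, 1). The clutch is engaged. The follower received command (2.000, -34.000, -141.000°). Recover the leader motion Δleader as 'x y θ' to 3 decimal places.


2.000 -24.000 -71.000

axis x: (2.000 − 0) / (1) = 2.000
axis y: (-34.000 − 2) / (3/2) = -24.000
axis θ: (-141.000 − 1) / (2) = -71.000


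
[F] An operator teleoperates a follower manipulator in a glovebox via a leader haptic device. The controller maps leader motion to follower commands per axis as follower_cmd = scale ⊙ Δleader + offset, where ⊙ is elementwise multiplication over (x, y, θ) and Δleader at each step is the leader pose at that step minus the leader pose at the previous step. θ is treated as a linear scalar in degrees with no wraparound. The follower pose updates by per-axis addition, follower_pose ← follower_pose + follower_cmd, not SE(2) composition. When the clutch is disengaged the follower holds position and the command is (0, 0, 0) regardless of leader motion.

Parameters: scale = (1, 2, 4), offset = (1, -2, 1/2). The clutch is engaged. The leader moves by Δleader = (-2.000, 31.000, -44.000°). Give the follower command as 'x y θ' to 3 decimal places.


-1.000 60.000 -175.500

axis x: 1·-2.000 + 1 = -1.000
axis y: 2·31.000 + -2 = 60.000
axis θ: 4·-44.000 + 1/2 = -175.500


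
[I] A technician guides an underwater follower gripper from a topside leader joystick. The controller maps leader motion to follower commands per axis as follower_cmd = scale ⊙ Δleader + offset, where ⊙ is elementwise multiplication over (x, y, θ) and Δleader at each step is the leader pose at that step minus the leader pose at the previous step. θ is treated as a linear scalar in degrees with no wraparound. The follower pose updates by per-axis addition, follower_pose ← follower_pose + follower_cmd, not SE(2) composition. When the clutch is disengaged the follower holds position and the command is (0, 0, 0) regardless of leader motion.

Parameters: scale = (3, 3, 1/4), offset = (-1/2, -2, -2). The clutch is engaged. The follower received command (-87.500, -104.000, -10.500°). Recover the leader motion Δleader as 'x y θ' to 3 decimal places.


axis x: (-87.500 − -1/2) / (3) = -29.000
axis y: (-104.000 − -2) / (3) = -34.000
axis θ: (-10.500 − -2) / (1/4) = -34.000

-29.000 -34.000 -34.000


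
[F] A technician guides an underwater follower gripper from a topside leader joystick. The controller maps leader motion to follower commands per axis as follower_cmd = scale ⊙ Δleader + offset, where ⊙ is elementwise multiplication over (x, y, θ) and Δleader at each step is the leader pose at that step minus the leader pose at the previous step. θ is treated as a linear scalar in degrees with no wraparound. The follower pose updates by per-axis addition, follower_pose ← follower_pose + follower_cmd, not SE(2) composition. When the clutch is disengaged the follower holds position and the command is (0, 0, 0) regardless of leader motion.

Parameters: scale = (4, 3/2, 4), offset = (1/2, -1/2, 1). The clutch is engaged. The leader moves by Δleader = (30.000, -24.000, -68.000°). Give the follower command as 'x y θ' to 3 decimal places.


axis x: 4·30.000 + 1/2 = 120.500
axis y: 3/2·-24.000 + -1/2 = -36.500
axis θ: 4·-68.000 + 1 = -271.000

120.500 -36.500 -271.000


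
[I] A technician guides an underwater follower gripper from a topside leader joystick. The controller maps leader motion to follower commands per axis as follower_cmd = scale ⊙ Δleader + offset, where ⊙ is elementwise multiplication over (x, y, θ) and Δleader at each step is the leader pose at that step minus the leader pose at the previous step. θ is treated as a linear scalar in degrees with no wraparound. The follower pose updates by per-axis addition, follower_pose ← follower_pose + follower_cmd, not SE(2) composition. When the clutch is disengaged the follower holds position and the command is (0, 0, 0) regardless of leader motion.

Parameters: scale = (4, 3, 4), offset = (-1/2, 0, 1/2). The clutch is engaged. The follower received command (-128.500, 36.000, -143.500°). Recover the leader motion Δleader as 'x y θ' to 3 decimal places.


axis x: (-128.500 − -1/2) / (4) = -32.000
axis y: (36.000 − 0) / (3) = 12.000
axis θ: (-143.500 − 1/2) / (4) = -36.000

-32.000 12.000 -36.000


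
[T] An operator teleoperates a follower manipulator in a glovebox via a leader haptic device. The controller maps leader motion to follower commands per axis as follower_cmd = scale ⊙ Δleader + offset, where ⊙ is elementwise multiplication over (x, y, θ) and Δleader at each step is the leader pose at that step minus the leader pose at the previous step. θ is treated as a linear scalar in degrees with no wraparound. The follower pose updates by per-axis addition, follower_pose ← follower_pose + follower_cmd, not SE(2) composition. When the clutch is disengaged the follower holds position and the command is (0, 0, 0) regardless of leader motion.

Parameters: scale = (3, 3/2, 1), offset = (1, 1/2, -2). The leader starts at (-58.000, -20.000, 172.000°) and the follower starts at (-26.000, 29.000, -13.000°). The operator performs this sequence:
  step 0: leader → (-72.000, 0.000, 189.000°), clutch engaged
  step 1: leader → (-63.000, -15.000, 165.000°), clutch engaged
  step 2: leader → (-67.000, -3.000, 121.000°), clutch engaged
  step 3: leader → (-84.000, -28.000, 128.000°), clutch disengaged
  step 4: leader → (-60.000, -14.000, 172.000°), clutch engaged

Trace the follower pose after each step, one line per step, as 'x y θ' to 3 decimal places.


-67.000 59.500 2.000
-39.000 37.500 -24.000
-50.000 56.000 -70.000
-50.000 56.000 -70.000
23.000 77.500 -28.000

step 0: Δleader=(-14.000, 20.000, 17.000°), engaged; cmd=(-41.000, 30.500, 15.000°) → follower=(-67.000, 59.500, 2.000°)
step 1: Δleader=(9.000, -15.000, -24.000°), engaged; cmd=(28.000, -22.000, -26.000°) → follower=(-39.000, 37.500, -24.000°)
step 2: Δleader=(-4.000, 12.000, -44.000°), engaged; cmd=(-11.000, 18.500, -46.000°) → follower=(-50.000, 56.000, -70.000°)
step 3: Δleader=(-17.000, -25.000, 7.000°), disengaged; cmd=(0,0,0) → follower holds at (-50.000, 56.000, -70.000°)
step 4: Δleader=(24.000, 14.000, 44.000°), engaged; cmd=(73.000, 21.500, 42.000°) → follower=(23.000, 77.500, -28.000°)


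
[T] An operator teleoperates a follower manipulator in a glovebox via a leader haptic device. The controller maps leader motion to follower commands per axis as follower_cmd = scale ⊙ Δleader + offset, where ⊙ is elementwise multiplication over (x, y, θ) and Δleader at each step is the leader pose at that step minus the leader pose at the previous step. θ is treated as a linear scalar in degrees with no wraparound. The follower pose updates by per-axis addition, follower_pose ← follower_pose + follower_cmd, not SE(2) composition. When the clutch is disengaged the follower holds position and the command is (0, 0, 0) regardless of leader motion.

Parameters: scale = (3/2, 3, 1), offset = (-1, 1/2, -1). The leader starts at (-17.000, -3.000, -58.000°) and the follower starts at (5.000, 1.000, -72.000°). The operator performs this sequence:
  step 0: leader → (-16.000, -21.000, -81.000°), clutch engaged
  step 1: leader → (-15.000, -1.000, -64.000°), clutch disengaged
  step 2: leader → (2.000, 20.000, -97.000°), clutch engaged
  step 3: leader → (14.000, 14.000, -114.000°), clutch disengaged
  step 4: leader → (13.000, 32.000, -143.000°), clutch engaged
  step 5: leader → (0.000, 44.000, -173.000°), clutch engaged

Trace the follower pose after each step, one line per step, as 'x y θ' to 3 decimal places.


5.500 -52.500 -96.000
5.500 -52.500 -96.000
30.000 11.000 -130.000
30.000 11.000 -130.000
27.500 65.500 -160.000
7.000 102.000 -191.000

step 0: Δleader=(1.000, -18.000, -23.000°), engaged; cmd=(0.500, -53.500, -24.000°) → follower=(5.500, -52.500, -96.000°)
step 1: Δleader=(1.000, 20.000, 17.000°), disengaged; cmd=(0,0,0) → follower holds at (5.500, -52.500, -96.000°)
step 2: Δleader=(17.000, 21.000, -33.000°), engaged; cmd=(24.500, 63.500, -34.000°) → follower=(30.000, 11.000, -130.000°)
step 3: Δleader=(12.000, -6.000, -17.000°), disengaged; cmd=(0,0,0) → follower holds at (30.000, 11.000, -130.000°)
step 4: Δleader=(-1.000, 18.000, -29.000°), engaged; cmd=(-2.500, 54.500, -30.000°) → follower=(27.500, 65.500, -160.000°)
step 5: Δleader=(-13.000, 12.000, -30.000°), engaged; cmd=(-20.500, 36.500, -31.000°) → follower=(7.000, 102.000, -191.000°)
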